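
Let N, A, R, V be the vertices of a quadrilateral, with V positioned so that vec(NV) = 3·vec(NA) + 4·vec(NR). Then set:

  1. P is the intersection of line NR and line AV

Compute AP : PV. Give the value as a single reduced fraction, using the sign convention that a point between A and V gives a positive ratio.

Set N = (0, 0), A = (1, 0), R = (0, 1), V = (3, 4); any affine frame gives the same invariant.
1. P is the intersection of line NR and line AV ⇒ P = (0, -2)
P = A + t·(V−A) with t = -1/2, so AP:PV = t:(1−t) = -1/2:3/2

AP:PV = -1/3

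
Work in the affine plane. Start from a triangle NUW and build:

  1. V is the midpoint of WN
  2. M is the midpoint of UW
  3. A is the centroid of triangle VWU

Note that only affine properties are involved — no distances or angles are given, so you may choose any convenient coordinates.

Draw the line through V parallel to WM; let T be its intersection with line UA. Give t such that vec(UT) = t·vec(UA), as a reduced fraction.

t = 3

Choose coordinates N = (0, 0), U = (1, 0), W = (0, 1).
1. V is the midpoint of WN ⇒ V = (0, 1/2)
2. M is the midpoint of UW ⇒ M = (1/2, 1/2)
3. A is the centroid of triangle VWU ⇒ A = (1/3, 1/2)
through V parallel to WM: direction (1/2, -1/2); meets UA at T = (-1, 3/2)
T = U + t·(A−U) with t = 3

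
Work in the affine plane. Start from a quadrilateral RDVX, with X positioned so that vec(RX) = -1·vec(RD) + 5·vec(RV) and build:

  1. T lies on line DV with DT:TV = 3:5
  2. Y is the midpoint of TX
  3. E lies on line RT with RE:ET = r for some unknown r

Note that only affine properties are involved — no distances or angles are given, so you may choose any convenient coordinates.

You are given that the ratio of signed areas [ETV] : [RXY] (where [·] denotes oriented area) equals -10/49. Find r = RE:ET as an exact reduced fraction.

Set R = (0, 0), D = (1, 0), V = (0, 1), X = (-1, 5); any affine frame gives the same invariant.
1. T lies on line DV with DT:TV = 3:5 ⇒ T = (5/8, 3/8)
2. Y is the midpoint of TX ⇒ Y = (-3/16, 43/16)
3. With RE:ET = r, write λ = r/(r+1) so E = R + λ·(T−R); E is affine-linear in λ
Every point depending on E is an affine combination of E and λ-independent points, so each such coordinate is linear in λ; the λ² term in each signed area is a multiple of (T−R)×(T−R) = 0, so 2·[ETV] and 2·[RXY] are each linear in λ. Evaluating at λ=0 and λ=1:
  2·[ETV] = -5/8·λ + 5/8,   2·[RXY] = -7/4
So [ETV]:[RXY] = (-5/8·λ + 5/8) / (-7/4). Setting this equal to -10/49:
  -5/8·λ + 5/8 = -10/49·(-7/4)  ⇒  λ = 3/7
Then r = λ/(1−λ) = (3/7)/(4/7) = 3/4. Check: with r = 3/4, E = (15/56, 9/56) and [ETV]:[RXY] = -10/49 as required.

r = 3/4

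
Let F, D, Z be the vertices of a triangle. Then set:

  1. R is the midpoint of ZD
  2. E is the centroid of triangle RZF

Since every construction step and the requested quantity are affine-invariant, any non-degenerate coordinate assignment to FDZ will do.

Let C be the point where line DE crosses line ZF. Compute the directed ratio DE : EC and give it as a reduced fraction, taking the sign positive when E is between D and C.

Work in coordinates with F = (0, 0), D = (1, 0), Z = (0, 1).
1. R is the midpoint of ZD ⇒ R = (1/2, 1/2)
2. E is the centroid of triangle RZF ⇒ E = (1/6, 1/2)
line DE meets ZF at C = (0, 3/5)
E = D + t·(C−D) with t = 5/6, so DE:EC = 5/6:1/6

DE:EC = 5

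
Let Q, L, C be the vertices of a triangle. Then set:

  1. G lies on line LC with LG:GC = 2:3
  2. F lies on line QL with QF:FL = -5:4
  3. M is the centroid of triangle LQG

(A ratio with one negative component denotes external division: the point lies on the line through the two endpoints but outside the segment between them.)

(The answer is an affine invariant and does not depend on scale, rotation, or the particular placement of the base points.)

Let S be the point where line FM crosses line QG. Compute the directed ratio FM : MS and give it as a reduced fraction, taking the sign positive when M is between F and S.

Work in coordinates with Q = (0, 0), L = (1, 0), C = (0, 1).
1. G lies on line LC with LG:GC = 2:3 ⇒ G = (3/5, 2/5)
2. F lies on line QL with QF:FL = -5:4 ⇒ F = (5, 0)
3. M is the centroid of triangle LQG ⇒ M = (8/15, 2/15)
line FM meets QG at S = (3/14, 1/7)
M = F + t·(S−F) with t = 14/15, so FM:MS = 14/15:1/15

FM:MS = 14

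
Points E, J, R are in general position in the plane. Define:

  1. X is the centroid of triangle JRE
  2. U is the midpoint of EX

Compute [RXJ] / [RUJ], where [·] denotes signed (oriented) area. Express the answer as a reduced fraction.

Work in coordinates with E = (0, 0), J = (1, 0), R = (0, 1).
1. X is the centroid of triangle JRE ⇒ X = (1/3, 1/3)
2. U is the midpoint of EX ⇒ U = (1/6, 1/6)
2·[RXJ] = 1/3, 2·[RUJ] = 2/3
[RXJ]:[RUJ] = 1/3:2/3 = 1/2

[RXJ]:[RUJ] = 1/2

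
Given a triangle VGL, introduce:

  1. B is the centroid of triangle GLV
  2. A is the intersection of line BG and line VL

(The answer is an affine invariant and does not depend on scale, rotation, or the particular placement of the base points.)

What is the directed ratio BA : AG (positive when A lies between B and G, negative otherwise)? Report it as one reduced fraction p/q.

Choose coordinates V = (0, 0), G = (1, 0), L = (0, 1).
1. B is the centroid of triangle GLV ⇒ B = (1/3, 1/3)
2. A is the intersection of line BG and line VL ⇒ A = (0, 1/2)
A = B + t·(G−B) with t = -1/2, so BA:AG = t:(1−t) = -1/2:3/2

BA:AG = -1/3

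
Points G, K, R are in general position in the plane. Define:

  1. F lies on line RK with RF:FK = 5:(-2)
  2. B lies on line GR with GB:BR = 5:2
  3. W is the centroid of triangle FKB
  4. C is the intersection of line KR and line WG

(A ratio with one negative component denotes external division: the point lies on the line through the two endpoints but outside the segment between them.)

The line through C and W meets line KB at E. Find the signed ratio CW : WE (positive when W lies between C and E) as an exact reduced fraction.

CW:WE = -41/38

Set G = (0, 0), K = (1, 0), R = (0, 1); any affine frame gives the same invariant.
1. F lies on line RK with RF:FK = 5:(-2) ⇒ F = (5/3, -2/3)
2. B lies on line GR with GB:BR = 5:2 ⇒ B = (0, 5/7)
3. W is the centroid of triangle FKB ⇒ W = (8/9, 1/63)
4. C is the intersection of line KR and line WG ⇒ C = (56/57, 1/57)
line CW meets KB at E = (40/41, 5/287)
W = C + t·(E−C) with t = 41/3, so CW:WE = 41/3:-38/3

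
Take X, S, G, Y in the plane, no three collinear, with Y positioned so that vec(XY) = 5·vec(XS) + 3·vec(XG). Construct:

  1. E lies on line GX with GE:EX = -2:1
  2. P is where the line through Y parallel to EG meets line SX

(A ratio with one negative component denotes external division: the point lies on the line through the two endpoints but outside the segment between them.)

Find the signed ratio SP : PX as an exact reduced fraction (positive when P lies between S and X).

Work in coordinates with X = (0, 0), S = (1, 0), G = (0, 1), Y = (5, 3).
1. E lies on line GX with GE:EX = -2:1 ⇒ E = (0, -1)
2. P is where the line through Y parallel to EG meets line SX ⇒ P = (5, 0)
P = S + t·(X−S) with t = -4, so SP:PX = t:(1−t) = -4:5

SP:PX = -4/5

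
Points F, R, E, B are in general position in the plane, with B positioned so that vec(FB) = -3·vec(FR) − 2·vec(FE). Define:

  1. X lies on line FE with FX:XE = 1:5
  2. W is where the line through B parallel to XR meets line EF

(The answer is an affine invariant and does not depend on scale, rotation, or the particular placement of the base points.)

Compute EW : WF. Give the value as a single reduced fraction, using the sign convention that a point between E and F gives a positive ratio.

Choose coordinates F = (0, 0), R = (1, 0), E = (0, 1), B = (-3, -2).
1. X lies on line FE with FX:XE = 1:5 ⇒ X = (0, 1/6)
2. W is where the line through B parallel to XR meets line EF ⇒ W = (0, -5/2)
W = E + t·(F−E) with t = 7/2, so EW:WF = t:(1−t) = 7/2:-5/2

EW:WF = -7/5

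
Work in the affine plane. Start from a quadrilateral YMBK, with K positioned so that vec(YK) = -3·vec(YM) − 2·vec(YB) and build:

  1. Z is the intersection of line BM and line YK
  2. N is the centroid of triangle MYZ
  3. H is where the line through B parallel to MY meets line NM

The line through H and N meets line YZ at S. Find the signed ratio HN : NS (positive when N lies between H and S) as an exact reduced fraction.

HN:NS = -13

Assign Y = (0, 0), M = (1, 0), B = (0, 1), K = (-3, -2) — the answer is frame-independent, so this choice is without loss of generality.
1. Z is the intersection of line BM and line YK ⇒ Z = (3/5, 2/5)
2. N is the centroid of triangle MYZ ⇒ N = (8/15, 2/15)
3. H is where the line through B parallel to MY meets line NM ⇒ H = (-5/2, 1)
line HN meets YZ at S = (3/10, 1/5)
N = H + t·(S−H) with t = 13/12, so HN:NS = 13/12:-1/12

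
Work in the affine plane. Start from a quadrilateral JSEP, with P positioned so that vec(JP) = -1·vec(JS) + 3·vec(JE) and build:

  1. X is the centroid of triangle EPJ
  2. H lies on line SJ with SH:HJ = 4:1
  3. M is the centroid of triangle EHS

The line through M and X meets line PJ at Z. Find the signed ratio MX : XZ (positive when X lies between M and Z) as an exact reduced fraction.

Assign J = (0, 0), S = (1, 0), E = (0, 1), P = (-1, 3) — the answer is frame-independent, so this choice is without loss of generality.
1. X is the centroid of triangle EPJ ⇒ X = (-1/3, 4/3)
2. H lies on line SJ with SH:HJ = 4:1 ⇒ H = (1/5, 0)
3. M is the centroid of triangle EHS ⇒ M = (2/5, 1/3)
line MX meets PJ at Z = (-29/54, 29/18)
X = M + t·(Z−M) with t = 18/23, so MX:XZ = 18/23:5/23

MX:XZ = 18/5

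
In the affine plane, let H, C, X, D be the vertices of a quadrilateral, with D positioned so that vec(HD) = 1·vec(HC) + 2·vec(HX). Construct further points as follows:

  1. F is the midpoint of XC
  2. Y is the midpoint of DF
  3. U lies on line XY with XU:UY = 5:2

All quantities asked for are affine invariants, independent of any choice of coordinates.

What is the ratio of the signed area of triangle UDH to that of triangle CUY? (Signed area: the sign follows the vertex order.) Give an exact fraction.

Choose coordinates H = (0, 0), C = (1, 0), X = (0, 1), D = (1, 2).
1. F is the midpoint of XC ⇒ F = (1/2, 1/2)
2. Y is the midpoint of DF ⇒ Y = (3/4, 5/4)
3. U lies on line XY with XU:UY = 5:2 ⇒ U = (15/28, 33/28)
2·[UDH] = -3/28, 2·[CUY] = -2/7
[UDH]:[CUY] = -3/28:-2/7 = 3/8

[UDH]:[CUY] = 3/8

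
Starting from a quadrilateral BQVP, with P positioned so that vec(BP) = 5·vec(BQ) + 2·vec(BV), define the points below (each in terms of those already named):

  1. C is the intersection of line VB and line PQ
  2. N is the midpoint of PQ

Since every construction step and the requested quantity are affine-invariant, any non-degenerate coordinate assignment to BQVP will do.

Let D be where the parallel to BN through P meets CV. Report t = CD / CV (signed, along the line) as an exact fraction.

Set B = (0, 0), Q = (1, 0), V = (0, 1), P = (5, 2); any affine frame gives the same invariant.
1. C is the intersection of line VB and line PQ ⇒ C = (0, -1/2)
2. N is the midpoint of PQ ⇒ N = (3, 1)
through P parallel to BN: direction (3, 1); meets CV at D = (0, 1/3)
D = C + t·(V−C) with t = 5/9

t = 5/9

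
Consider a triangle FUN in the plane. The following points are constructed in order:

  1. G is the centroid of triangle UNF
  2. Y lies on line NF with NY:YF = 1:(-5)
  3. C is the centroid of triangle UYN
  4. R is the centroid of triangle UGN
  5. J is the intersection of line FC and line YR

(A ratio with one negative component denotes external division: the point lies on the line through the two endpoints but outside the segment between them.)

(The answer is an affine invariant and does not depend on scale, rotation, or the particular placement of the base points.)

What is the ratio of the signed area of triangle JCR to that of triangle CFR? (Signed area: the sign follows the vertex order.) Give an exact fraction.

[JCR]:[CFR] = -1/13

Set F = (0, 0), U = (1, 0), N = (0, 1); any affine frame gives the same invariant.
1. G is the centroid of triangle UNF ⇒ G = (1/3, 1/3)
2. Y lies on line NF with NY:YF = 1:(-5) ⇒ Y = (0, 5/4)
3. C is the centroid of triangle UYN ⇒ C = (1/3, 3/4)
4. R is the centroid of triangle UGN ⇒ R = (4/9, 4/9)
5. J is the intersection of line FC and line YR ⇒ J = (4/13, 9/13)
2·[JCR] = -5/351, 2·[CFR] = 5/27
[JCR]:[CFR] = -5/351:5/27 = -1/13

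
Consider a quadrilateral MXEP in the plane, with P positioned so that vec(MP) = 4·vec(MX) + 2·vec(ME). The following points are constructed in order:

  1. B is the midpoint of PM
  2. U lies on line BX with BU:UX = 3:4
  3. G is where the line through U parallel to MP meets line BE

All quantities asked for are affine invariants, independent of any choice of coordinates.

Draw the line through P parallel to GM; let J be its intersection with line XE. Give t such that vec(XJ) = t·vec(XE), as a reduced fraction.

Set M = (0, 0), X = (1, 0), E = (0, 1), P = (4, 2); any affine frame gives the same invariant.
1. B is the midpoint of PM ⇒ B = (2, 1)
2. U lies on line BX with BU:UX = 3:4 ⇒ U = (11/7, 4/7)
3. G is where the line through U parallel to MP meets line BE ⇒ G = (17/7, 1)
through P parallel to GM: direction (-17/7, -1); meets XE at J = (11/24, 13/24)
J = X + t·(E−X) with t = 13/24

t = 13/24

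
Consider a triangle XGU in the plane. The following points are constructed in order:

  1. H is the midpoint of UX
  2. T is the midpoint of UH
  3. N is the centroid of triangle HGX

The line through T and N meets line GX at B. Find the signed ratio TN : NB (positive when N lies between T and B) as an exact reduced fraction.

Assign X = (0, 0), G = (1, 0), U = (0, 1) — the answer is frame-independent, so this choice is without loss of generality.
1. H is the midpoint of UX ⇒ H = (0, 1/2)
2. T is the midpoint of UH ⇒ T = (0, 3/4)
3. N is the centroid of triangle HGX ⇒ N = (1/3, 1/6)
line TN meets GX at B = (3/7, 0)
N = T + t·(B−T) with t = 7/9, so TN:NB = 7/9:2/9

TN:NB = 7/2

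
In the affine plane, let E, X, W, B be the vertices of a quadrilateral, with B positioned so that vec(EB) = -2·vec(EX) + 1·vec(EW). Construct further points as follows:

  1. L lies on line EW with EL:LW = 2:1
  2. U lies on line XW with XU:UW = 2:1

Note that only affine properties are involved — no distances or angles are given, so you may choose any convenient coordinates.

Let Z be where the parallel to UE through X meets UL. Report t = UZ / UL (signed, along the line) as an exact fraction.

t = -3

Set E = (0, 0), X = (1, 0), W = (0, 1), B = (-2, 1); any affine frame gives the same invariant.
1. L lies on line EW with EL:LW = 2:1 ⇒ L = (0, 2/3)
2. U lies on line XW with XU:UW = 2:1 ⇒ U = (1/3, 2/3)
through X parallel to UE: direction (-1/3, -2/3); meets UL at Z = (4/3, 2/3)
Z = U + t·(L−U) with t = -3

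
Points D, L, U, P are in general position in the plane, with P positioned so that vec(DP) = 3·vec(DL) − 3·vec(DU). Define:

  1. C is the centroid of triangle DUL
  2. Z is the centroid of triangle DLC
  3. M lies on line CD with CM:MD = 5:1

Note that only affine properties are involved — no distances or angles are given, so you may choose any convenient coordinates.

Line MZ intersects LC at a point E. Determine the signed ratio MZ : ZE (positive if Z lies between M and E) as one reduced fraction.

MZ:ZE = 3/2

Assign D = (0, 0), L = (1, 0), U = (0, 1), P = (3, -3) — the answer is frame-independent, so this choice is without loss of generality.
1. C is the centroid of triangle DUL ⇒ C = (1/3, 1/3)
2. Z is the centroid of triangle DLC ⇒ Z = (4/9, 1/9)
3. M lies on line CD with CM:MD = 5:1 ⇒ M = (1/18, 1/18)
line MZ meets LC at E = (19/27, 4/27)
Z = M + t·(E−M) with t = 3/5, so MZ:ZE = 3/5:2/5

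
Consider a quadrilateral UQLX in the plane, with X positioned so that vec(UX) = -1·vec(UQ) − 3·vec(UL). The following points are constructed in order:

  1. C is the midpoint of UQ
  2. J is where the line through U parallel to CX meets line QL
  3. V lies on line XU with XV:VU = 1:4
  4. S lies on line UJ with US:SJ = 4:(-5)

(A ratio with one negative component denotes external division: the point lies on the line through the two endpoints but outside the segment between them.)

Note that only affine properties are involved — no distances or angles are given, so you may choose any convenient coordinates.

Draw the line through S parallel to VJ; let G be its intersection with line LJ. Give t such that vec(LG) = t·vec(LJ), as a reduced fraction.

Assign U = (0, 0), Q = (1, 0), L = (0, 1), X = (-1, -3) — the answer is frame-independent, so this choice is without loss of generality.
1. C is the midpoint of UQ ⇒ C = (1/2, 0)
2. J is where the line through U parallel to CX meets line QL ⇒ J = (1/3, 2/3)
3. V lies on line XU with XV:VU = 1:4 ⇒ V = (-4/5, -12/5)
4. S lies on line UJ with US:SJ = 4:(-5) ⇒ S = (-4/3, -8/3)
through S parallel to VJ: direction (17/15, 46/15); meets LJ at G = (1/63, 62/63)
G = L + t·(J−L) with t = 1/21

t = 1/21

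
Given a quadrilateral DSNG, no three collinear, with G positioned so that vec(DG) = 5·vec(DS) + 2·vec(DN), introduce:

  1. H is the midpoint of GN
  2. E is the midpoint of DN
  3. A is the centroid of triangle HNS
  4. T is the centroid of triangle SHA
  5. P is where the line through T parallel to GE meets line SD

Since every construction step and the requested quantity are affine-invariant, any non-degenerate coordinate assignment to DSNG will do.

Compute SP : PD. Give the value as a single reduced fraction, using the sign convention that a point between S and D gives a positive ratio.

SP:PD = -55/28

Assign D = (0, 0), S = (1, 0), N = (0, 1), G = (5, 2) — the answer is frame-independent, so this choice is without loss of generality.
1. H is the midpoint of GN ⇒ H = (5/2, 3/2)
2. E is the midpoint of DN ⇒ E = (0, 1/2)
3. A is the centroid of triangle HNS ⇒ A = (7/6, 5/6)
4. T is the centroid of triangle SHA ⇒ T = (14/9, 7/9)
5. P is where the line through T parallel to GE meets line SD ⇒ P = (-28/27, 0)
P = S + t·(D−S) with t = 55/27, so SP:PD = t:(1−t) = 55/27:-28/27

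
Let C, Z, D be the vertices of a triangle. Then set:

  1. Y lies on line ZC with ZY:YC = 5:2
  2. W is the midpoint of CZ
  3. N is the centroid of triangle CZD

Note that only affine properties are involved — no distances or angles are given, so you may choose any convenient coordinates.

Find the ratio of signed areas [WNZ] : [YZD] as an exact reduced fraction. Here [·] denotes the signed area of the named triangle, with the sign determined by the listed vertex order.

[WNZ]:[YZD] = -7/30

Assign C = (0, 0), Z = (1, 0), D = (0, 1) — the answer is frame-independent, so this choice is without loss of generality.
1. Y lies on line ZC with ZY:YC = 5:2 ⇒ Y = (2/7, 0)
2. W is the midpoint of CZ ⇒ W = (1/2, 0)
3. N is the centroid of triangle CZD ⇒ N = (1/3, 1/3)
2·[WNZ] = -1/6, 2·[YZD] = 5/7
[WNZ]:[YZD] = -1/6:5/7 = -7/30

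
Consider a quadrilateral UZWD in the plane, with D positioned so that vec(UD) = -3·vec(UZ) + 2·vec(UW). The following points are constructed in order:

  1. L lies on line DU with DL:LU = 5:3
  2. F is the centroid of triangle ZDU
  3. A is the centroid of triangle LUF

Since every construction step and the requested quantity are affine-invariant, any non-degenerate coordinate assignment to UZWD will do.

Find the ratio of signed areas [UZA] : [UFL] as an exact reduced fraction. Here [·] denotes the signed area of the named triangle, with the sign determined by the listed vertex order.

[UZA]:[UFL] = 17/9

Work in coordinates with U = (0, 0), Z = (1, 0), W = (0, 1), D = (-3, 2).
1. L lies on line DU with DL:LU = 5:3 ⇒ L = (-9/8, 3/4)
2. F is the centroid of triangle ZDU ⇒ F = (-2/3, 2/3)
3. A is the centroid of triangle LUF ⇒ A = (-43/72, 17/36)
2·[UZA] = 17/36, 2·[UFL] = 1/4
[UZA]:[UFL] = 17/36:1/4 = 17/9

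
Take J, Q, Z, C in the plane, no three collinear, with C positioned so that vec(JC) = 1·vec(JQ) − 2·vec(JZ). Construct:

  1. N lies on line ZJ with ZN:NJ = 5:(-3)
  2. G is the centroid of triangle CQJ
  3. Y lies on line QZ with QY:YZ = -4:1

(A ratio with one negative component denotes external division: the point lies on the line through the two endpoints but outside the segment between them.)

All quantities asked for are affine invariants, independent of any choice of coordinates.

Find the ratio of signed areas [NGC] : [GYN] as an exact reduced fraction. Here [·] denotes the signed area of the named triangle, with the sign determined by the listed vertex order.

Assign J = (0, 0), Q = (1, 0), Z = (0, 1), C = (1, -2) — the answer is frame-independent, so this choice is without loss of generality.
1. N lies on line ZJ with ZN:NJ = 5:(-3) ⇒ N = (0, -3/2)
2. G is the centroid of triangle CQJ ⇒ G = (2/3, -2/3)
3. Y lies on line QZ with QY:YZ = -4:1 ⇒ Y = (-1/3, 4/3)
2·[NGC] = -7/6, 2·[GYN] = 13/6
[NGC]:[GYN] = -7/6:13/6 = -7/13

[NGC]:[GYN] = -7/13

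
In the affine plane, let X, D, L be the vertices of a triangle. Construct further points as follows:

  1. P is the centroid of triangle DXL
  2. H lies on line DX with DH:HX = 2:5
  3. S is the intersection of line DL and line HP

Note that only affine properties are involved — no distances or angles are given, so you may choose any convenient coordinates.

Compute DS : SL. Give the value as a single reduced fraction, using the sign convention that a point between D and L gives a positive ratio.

DS:SL = -2/3

Assign X = (0, 0), D = (1, 0), L = (0, 1) — the answer is frame-independent, so this choice is without loss of generality.
1. P is the centroid of triangle DXL ⇒ P = (1/3, 1/3)
2. H lies on line DX with DH:HX = 2:5 ⇒ H = (5/7, 0)
3. S is the intersection of line DL and line HP ⇒ S = (3, -2)
S = D + t·(L−D) with t = -2, so DS:SL = t:(1−t) = -2:3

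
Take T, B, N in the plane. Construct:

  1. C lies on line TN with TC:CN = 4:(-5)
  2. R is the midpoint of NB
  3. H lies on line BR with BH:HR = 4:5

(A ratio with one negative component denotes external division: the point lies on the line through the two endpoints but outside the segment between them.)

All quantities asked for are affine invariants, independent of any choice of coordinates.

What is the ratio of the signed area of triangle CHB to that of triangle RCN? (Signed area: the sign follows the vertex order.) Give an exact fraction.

Set T = (0, 0), B = (1, 0), N = (0, 1); any affine frame gives the same invariant.
1. C lies on line TN with TC:CN = 4:(-5) ⇒ C = (0, -4)
2. R is the midpoint of NB ⇒ R = (1/2, 1/2)
3. H lies on line BR with BH:HR = 4:5 ⇒ H = (7/9, 2/9)
2·[CHB] = -10/9, 2·[RCN] = -5/2
[CHB]:[RCN] = -10/9:-5/2 = 4/9

[CHB]:[RCN] = 4/9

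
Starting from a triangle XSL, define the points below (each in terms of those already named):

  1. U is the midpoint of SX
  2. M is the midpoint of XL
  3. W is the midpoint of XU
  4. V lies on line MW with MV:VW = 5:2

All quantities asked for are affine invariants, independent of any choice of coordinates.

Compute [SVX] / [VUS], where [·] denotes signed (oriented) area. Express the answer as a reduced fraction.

[SVX]:[VUS] = 2

Set X = (0, 0), S = (1, 0), L = (0, 1); any affine frame gives the same invariant.
1. U is the midpoint of SX ⇒ U = (1/2, 0)
2. M is the midpoint of XL ⇒ M = (0, 1/2)
3. W is the midpoint of XU ⇒ W = (1/4, 0)
4. V lies on line MW with MV:VW = 5:2 ⇒ V = (5/28, 1/7)
2·[SVX] = 1/7, 2·[VUS] = 1/14
[SVX]:[VUS] = 1/7:1/14 = 2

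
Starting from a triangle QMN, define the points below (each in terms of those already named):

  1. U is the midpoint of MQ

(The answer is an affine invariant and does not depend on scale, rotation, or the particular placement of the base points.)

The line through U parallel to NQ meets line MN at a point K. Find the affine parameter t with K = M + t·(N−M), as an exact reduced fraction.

Work in coordinates with Q = (0, 0), M = (1, 0), N = (0, 1).
1. U is the midpoint of MQ ⇒ U = (1/2, 0)
through U parallel to NQ: direction (0, -1); meets MN at K = (1/2, 1/2)
K = M + t·(N−M) with t = 1/2

t = 1/2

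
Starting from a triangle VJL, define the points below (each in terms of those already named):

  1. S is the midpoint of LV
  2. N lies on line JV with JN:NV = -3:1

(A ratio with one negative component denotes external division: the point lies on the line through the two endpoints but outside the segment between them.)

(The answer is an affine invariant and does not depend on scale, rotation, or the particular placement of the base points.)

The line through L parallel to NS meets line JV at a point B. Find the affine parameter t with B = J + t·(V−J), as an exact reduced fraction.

Choose coordinates V = (0, 0), J = (1, 0), L = (0, 1).
1. S is the midpoint of LV ⇒ S = (0, 1/2)
2. N lies on line JV with JN:NV = -3:1 ⇒ N = (-1/2, 0)
through L parallel to NS: direction (1/2, 1/2); meets JV at B = (-1, 0)
B = J + t·(V−J) with t = 2

t = 2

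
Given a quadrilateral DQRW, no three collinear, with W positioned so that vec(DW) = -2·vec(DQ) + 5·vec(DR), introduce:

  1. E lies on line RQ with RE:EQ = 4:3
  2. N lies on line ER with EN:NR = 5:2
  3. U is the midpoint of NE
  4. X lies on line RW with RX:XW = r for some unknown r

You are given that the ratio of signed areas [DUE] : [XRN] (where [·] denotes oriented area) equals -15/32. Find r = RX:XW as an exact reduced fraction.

Set D = (0, 0), Q = (1, 0), R = (0, 1), W = (-2, 5); any affine frame gives the same invariant.
1. E lies on line RQ with RE:EQ = 4:3 ⇒ E = (4/7, 3/7)
2. N lies on line ER with EN:NR = 5:2 ⇒ N = (8/49, 41/49)
3. U is the midpoint of NE ⇒ U = (18/49, 31/49)
4. With RX:XW = r, write λ = r/(r+1) so X = R + λ·(W−R); X is affine-linear in λ
Every point depending on X is an affine combination of X and λ-independent points, so each such coordinate is linear in λ; the λ² term in each signed area is a multiple of (W−R)×(W−R) = 0, so 2·[DUE] and 2·[XRN] are each linear in λ. Evaluating at λ=0 and λ=1:
  2·[DUE] = -10/49,   2·[XRN] = 16/49·λ
So [DUE]:[XRN] = (-10/49) / (16/49·λ). Setting this equal to -15/32:
  -10/49 = -15/32·(16/49·λ)  ⇒  λ = 4/3
Then r = λ/(1−λ) = (4/3)/(-1/3) = -4. Check: with r = -4, X = (-8/3, 19/3) and [DUE]:[XRN] = -15/32 as required.

r = -4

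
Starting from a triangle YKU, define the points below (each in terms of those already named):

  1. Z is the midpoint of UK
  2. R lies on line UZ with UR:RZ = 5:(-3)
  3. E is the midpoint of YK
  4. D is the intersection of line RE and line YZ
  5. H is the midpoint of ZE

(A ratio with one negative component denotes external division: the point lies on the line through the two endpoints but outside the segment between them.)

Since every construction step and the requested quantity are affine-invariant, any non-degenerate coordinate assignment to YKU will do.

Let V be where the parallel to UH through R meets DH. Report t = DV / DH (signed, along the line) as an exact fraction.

Assign Y = (0, 0), K = (1, 0), U = (0, 1) — the answer is frame-independent, so this choice is without loss of generality.
1. Z is the midpoint of UK ⇒ Z = (1/2, 1/2)
2. R lies on line UZ with UR:RZ = 5:(-3) ⇒ R = (5/4, -1/4)
3. E is the midpoint of YK ⇒ E = (1/2, 0)
4. D is the intersection of line RE and line YZ ⇒ D = (1/8, 1/8)
5. H is the midpoint of ZE ⇒ H = (1/2, 1/4)
through R parallel to UH: direction (1/2, -3/4); meets DH at V = (37/44, 4/11)
V = D + t·(H−D) with t = 21/11

t = 21/11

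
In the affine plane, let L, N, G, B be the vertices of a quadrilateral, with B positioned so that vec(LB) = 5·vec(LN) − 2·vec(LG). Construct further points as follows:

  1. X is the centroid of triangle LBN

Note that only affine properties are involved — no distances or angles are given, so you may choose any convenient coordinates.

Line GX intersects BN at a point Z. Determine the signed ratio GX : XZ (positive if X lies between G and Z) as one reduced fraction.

GX:XZ = -4

Work in coordinates with L = (0, 0), N = (1, 0), G = (0, 1), B = (5, -2).
1. X is the centroid of triangle LBN ⇒ X = (2, -2/3)
line GX meets BN at Z = (3/2, -1/4)
X = G + t·(Z−G) with t = 4/3, so GX:XZ = 4/3:-1/3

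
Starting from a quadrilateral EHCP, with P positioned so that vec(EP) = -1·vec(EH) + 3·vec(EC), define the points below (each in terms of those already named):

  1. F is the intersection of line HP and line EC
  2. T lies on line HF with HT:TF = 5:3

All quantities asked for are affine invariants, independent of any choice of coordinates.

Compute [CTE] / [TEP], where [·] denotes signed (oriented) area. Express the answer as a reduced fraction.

Assign E = (0, 0), H = (1, 0), C = (0, 1), P = (-1, 3) — the answer is frame-independent, so this choice is without loss of generality.
1. F is the intersection of line HP and line EC ⇒ F = (0, 3/2)
2. T lies on line HF with HT:TF = 5:3 ⇒ T = (3/8, 15/16)
2·[CTE] = -3/8, 2·[TEP] = -33/16
[CTE]:[TEP] = -3/8:-33/16 = 2/11

[CTE]:[TEP] = 2/11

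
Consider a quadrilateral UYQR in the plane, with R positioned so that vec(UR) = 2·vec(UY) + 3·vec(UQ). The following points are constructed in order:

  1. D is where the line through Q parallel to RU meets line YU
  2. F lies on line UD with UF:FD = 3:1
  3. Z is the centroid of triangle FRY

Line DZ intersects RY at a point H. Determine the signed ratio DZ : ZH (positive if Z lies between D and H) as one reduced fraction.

DZ:ZH = 7/3

Set U = (0, 0), Y = (1, 0), Q = (0, 1), R = (2, 3); any affine frame gives the same invariant.
1. D is where the line through Q parallel to RU meets line YU ⇒ D = (-2/3, 0)
2. F lies on line UD with UF:FD = 3:1 ⇒ F = (-1/2, 0)
3. Z is the centroid of triangle FRY ⇒ Z = (5/6, 1)
line DZ meets RY at H = (31/21, 10/7)
Z = D + t·(H−D) with t = 7/10, so DZ:ZH = 7/10:3/10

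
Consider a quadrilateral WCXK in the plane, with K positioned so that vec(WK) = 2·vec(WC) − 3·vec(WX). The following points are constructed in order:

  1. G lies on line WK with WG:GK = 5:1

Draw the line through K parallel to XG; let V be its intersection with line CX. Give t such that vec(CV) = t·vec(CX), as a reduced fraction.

Assign W = (0, 0), C = (1, 0), X = (0, 1), K = (2, -3) — the answer is frame-independent, so this choice is without loss of generality.
1. G lies on line WK with WG:GK = 5:1 ⇒ G = (5/3, -5/2)
through K parallel to XG: direction (5/3, -7/2); meets CX at V = (2/11, 9/11)
V = C + t·(X−C) with t = 9/11

t = 9/11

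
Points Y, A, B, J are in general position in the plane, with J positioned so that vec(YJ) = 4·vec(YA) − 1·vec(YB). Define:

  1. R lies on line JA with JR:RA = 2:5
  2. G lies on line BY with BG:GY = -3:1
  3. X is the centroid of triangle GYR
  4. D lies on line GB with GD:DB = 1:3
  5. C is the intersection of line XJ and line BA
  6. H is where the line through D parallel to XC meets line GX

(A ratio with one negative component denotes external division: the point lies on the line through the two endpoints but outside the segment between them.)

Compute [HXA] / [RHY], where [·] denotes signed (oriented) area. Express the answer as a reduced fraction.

Choose coordinates Y = (0, 0), A = (1, 0), B = (0, 1), J = (4, -1).
1. R lies on line JA with JR:RA = 2:5 ⇒ R = (22/7, -5/7)
2. G lies on line BY with BG:GY = -3:1 ⇒ G = (0, -1/2)
3. X is the centroid of triangle GYR ⇒ X = (22/21, -17/42)
4. D lies on line GB with GD:DB = 1:3 ⇒ D = (0, -1/8)
5. C is the intersection of line XJ and line BA ⇒ C = (148/99, -49/99)
6. H is where the line through D parallel to XC meets line GX ⇒ H = (341/266, -51/133)
2·[HXA] = -51/532, 2·[RHY] = -11/38
[HXA]:[RHY] = -51/532:-11/38 = 51/154

[HXA]:[RHY] = 51/154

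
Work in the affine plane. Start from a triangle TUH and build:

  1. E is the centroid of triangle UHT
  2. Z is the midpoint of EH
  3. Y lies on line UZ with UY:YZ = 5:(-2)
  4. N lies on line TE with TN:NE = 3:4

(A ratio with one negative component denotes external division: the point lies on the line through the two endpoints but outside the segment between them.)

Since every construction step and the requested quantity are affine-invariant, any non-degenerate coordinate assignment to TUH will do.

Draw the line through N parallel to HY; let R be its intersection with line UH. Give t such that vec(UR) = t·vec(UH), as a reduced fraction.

t = -1/7

Choose coordinates T = (0, 0), U = (1, 0), H = (0, 1).
1. E is the centroid of triangle UHT ⇒ E = (1/3, 1/3)
2. Z is the midpoint of EH ⇒ Z = (1/6, 2/3)
3. Y lies on line UZ with UY:YZ = 5:(-2) ⇒ Y = (-7/18, 10/9)
4. N lies on line TE with TN:NE = 3:4 ⇒ N = (1/7, 1/7)
through N parallel to HY: direction (-7/18, 1/9); meets UH at R = (8/7, -1/7)
R = U + t·(H−U) with t = -1/7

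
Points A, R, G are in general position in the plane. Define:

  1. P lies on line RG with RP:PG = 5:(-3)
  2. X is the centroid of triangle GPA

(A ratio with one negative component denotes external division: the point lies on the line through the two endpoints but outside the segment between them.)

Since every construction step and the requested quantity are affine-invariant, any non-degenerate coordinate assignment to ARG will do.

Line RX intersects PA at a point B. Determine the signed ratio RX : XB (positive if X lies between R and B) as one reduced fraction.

RX:XB = 4

Choose coordinates A = (0, 0), R = (1, 0), G = (0, 1).
1. P lies on line RG with RP:PG = 5:(-3) ⇒ P = (-3/2, 5/2)
2. X is the centroid of triangle GPA ⇒ X = (-1/2, 7/6)
line RX meets PA at B = (-7/8, 35/24)
X = R + t·(B−R) with t = 4/5, so RX:XB = 4/5:1/5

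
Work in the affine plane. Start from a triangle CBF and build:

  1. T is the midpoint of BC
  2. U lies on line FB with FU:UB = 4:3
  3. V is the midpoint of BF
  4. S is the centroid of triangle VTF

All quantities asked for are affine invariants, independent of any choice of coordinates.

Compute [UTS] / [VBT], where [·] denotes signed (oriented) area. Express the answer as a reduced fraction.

Choose coordinates C = (0, 0), B = (1, 0), F = (0, 1).
1. T is the midpoint of BC ⇒ T = (1/2, 0)
2. U lies on line FB with FU:UB = 4:3 ⇒ U = (4/7, 3/7)
3. V is the midpoint of BF ⇒ V = (1/2, 1/2)
4. S is the centroid of triangle VTF ⇒ S = (1/3, 1/2)
2·[UTS] = -3/28, 2·[VBT] = -1/4
[UTS]:[VBT] = -3/28:-1/4 = 3/7

[UTS]:[VBT] = 3/7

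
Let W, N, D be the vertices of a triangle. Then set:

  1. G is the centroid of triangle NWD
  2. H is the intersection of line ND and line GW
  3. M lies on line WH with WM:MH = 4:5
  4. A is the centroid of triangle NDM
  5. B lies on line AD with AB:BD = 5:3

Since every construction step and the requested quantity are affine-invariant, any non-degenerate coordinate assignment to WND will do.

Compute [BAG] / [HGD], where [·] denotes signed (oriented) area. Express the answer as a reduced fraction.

[BAG]:[HGD] = 5/18

Work in coordinates with W = (0, 0), N = (1, 0), D = (0, 1).
1. G is the centroid of triangle NWD ⇒ G = (1/3, 1/3)
2. H is the intersection of line ND and line GW ⇒ H = (1/2, 1/2)
3. M lies on line WH with WM:MH = 4:5 ⇒ M = (2/9, 2/9)
4. A is the centroid of triangle NDM ⇒ A = (11/27, 11/27)
5. B lies on line AD with AB:BD = 5:3 ⇒ B = (11/72, 7/9)
2·[BAG] = -5/108, 2·[HGD] = -1/6
[BAG]:[HGD] = -5/108:-1/6 = 5/18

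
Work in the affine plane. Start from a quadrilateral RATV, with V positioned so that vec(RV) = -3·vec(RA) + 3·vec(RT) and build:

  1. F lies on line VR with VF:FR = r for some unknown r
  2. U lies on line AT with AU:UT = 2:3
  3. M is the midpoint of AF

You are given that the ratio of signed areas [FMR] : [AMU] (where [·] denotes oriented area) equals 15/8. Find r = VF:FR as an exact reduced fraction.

r = 3

Assign R = (0, 0), A = (1, 0), T = (0, 1), V = (-3, 3) — the answer is frame-independent, so this choice is without loss of generality.
1. With VF:FR = r, write λ = r/(r+1) so F = V + λ·(R−V); F is affine-linear in λ
2. U lies on line AT with AU:UT = 2:3 ⇒ U = (3/5, 2/5)
3. M is the midpoint of AF ⇒ M is an affine combination of earlier points and hence also affine-linear in λ
Every point depending on F is an affine combination of F and λ-independent points, so each such coordinate is linear in λ; the λ² term in each signed area is a multiple of (R−V)×(R−V) = 0, so 2·[FMR] and 2·[AMU] are each linear in λ. Evaluating at λ=0 and λ=1:
  2·[FMR] = 3/2·λ − 3/2,   2·[AMU] = -1/5
So [FMR]:[AMU] = (3/2·λ − 3/2) / (-1/5). Setting this equal to 15/8:
  3/2·λ − 3/2 = 15/8·(-1/5)  ⇒  λ = 3/4
Then r = λ/(1−λ) = (3/4)/(1/4) = 3. Check: with r = 3, F = (-3/4, 3/4) and [FMR]:[AMU] = 15/8 as required.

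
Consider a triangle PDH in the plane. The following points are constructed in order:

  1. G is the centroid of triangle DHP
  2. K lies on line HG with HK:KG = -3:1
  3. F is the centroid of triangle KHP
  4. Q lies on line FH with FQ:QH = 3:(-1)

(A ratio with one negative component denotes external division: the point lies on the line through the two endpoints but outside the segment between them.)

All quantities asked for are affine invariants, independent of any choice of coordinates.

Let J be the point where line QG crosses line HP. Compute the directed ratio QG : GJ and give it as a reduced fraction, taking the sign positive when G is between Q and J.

Set P = (0, 0), D = (1, 0), H = (0, 1); any affine frame gives the same invariant.
1. G is the centroid of triangle DHP ⇒ G = (1/3, 1/3)
2. K lies on line HG with HK:KG = -3:1 ⇒ K = (1/2, 0)
3. F is the centroid of triangle KHP ⇒ F = (1/6, 1/3)
4. Q lies on line FH with FQ:QH = 3:(-1) ⇒ Q = (-1/12, 4/3)
line QG meets HP at J = (0, 17/15)
G = Q + t·(J−Q) with t = 5, so QG:GJ = 5:-4

QG:GJ = -5/4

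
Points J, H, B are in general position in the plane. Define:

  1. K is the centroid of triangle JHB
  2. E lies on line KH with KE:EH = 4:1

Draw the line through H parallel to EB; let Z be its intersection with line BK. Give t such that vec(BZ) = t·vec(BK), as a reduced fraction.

Work in coordinates with J = (0, 0), H = (1, 0), B = (0, 1).
1. K is the centroid of triangle JHB ⇒ K = (1/3, 1/3)
2. E lies on line KH with KE:EH = 4:1 ⇒ E = (13/15, 1/15)
through H parallel to EB: direction (-13/15, 14/15); meets BK at Z = (-1/12, 7/6)
Z = B + t·(K−B) with t = -1/4

t = -1/4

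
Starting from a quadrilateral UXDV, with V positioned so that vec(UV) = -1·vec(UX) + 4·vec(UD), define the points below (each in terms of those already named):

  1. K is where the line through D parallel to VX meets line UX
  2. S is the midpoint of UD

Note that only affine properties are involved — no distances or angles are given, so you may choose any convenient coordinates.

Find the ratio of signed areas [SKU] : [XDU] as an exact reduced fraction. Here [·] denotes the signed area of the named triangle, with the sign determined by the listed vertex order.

Choose coordinates U = (0, 0), X = (1, 0), D = (0, 1), V = (-1, 4).
1. K is where the line through D parallel to VX meets line UX ⇒ K = (1/2, 0)
2. S is the midpoint of UD ⇒ S = (0, 1/2)
2·[SKU] = -1/4, 2·[XDU] = 1
[SKU]:[XDU] = -1/4:1 = -1/4

[SKU]:[XDU] = -1/4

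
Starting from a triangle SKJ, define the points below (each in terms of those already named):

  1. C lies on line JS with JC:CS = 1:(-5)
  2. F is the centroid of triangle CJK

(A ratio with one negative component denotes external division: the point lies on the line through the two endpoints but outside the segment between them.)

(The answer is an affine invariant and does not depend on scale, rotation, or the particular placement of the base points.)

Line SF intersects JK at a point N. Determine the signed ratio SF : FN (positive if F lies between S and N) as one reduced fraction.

SF:FN = -13

Assign S = (0, 0), K = (1, 0), J = (0, 1) — the answer is frame-independent, so this choice is without loss of generality.
1. C lies on line JS with JC:CS = 1:(-5) ⇒ C = (0, 5/4)
2. F is the centroid of triangle CJK ⇒ F = (1/3, 3/4)
line SF meets JK at N = (4/13, 9/13)
F = S + t·(N−S) with t = 13/12, so SF:FN = 13/12:-1/12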